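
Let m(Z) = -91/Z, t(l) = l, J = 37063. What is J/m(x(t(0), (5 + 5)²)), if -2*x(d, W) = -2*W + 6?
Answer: -276547/7 ≈ -39507.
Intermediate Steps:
x(d, W) = -3 + W (x(d, W) = -(-2*W + 6)/2 = -(6 - 2*W)/2 = -3 + W)
J/m(x(t(0), (5 + 5)²)) = 37063/((-91/(-3 + (5 + 5)²))) = 37063/((-91/(-3 + 10²))) = 37063/((-91/(-3 + 100))) = 37063/((-91/97)) = 37063/((-91*1/97)) = 37063/(-91/97) = 37063*(-97/91) = -276547/7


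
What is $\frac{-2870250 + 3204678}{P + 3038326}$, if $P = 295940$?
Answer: $\frac{55738}{555711} \approx 0.1003$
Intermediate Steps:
$\frac{-2870250 + 3204678}{P + 3038326} = \frac{-2870250 + 3204678}{295940 + 3038326} = \frac{334428}{3334266} = 334428 \cdot \frac{1}{3334266} = \frac{55738}{555711}$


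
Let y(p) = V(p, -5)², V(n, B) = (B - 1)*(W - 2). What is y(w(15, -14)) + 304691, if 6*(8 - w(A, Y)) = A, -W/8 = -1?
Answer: 305987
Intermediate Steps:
W = 8 (W = -8*(-1) = 8)
w(A, Y) = 8 - A/6
V(n, B) = -6 + 6*B (V(n, B) = (B - 1)*(8 - 2) = (-1 + B)*6 = -6 + 6*B)
y(p) = 1296 (y(p) = (-6 + 6*(-5))² = (-6 - 30)² = (-36)² = 1296)
y(w(15, -14)) + 304691 = 1296 + 304691 = 305987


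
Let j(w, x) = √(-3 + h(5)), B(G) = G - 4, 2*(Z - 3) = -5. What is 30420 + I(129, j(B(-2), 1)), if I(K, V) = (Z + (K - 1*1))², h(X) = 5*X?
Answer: 187729/4 ≈ 46932.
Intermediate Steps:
Z = ½ (Z = 3 + (½)*(-5) = 3 - 5/2 = ½ ≈ 0.50000)
B(G) = -4 + G
j(w, x) = √22 (j(w, x) = √(-3 + 5*5) = √(-3 + 25) = √22)
I(K, V) = (-½ + K)² (I(K, V) = (½ + (K - 1*1))² = (½ + (K - 1))² = (½ + (-1 + K))² = (-½ + K)²)
30420 + I(129, j(B(-2), 1)) = 30420 + (-1 + 2*129)²/4 = 30420 + (-1 + 258)²/4 = 30420 + (¼)*257² = 30420 + (¼)*66049 = 30420 + 66049/4 = 187729/4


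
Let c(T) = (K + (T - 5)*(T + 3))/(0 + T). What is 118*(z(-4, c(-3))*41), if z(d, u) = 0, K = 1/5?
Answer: 0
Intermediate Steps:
K = ⅕ (K = 1*(⅕) = ⅕ ≈ 0.20000)
c(T) = (⅕ + (-5 + T)*(3 + T))/T (c(T) = (⅕ + (T - 5)*(T + 3))/(0 + T) = (⅕ + (-5 + T)*(3 + T))/T)
118*(z(-4, c(-3))*41) = 118*(0*41) = 118*0 = 0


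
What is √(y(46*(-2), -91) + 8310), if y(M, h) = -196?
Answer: √8114 ≈ 90.078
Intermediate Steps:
√(y(46*(-2), -91) + 8310) = √(-196 + 8310) = √8114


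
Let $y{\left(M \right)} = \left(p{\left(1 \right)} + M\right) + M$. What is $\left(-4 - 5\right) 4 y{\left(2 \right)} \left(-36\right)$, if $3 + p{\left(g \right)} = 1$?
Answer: $2592$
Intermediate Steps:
$p{\left(g \right)} = -2$ ($p{\left(g \right)} = -3 + 1 = -2$)
$y{\left(M \right)} = -2 + 2 M$ ($y{\left(M \right)} = \left(-2 + M\right) + M = -2 + 2 M$)
$\left(-4 - 5\right) 4 y{\left(2 \right)} \left(-36\right) = \left(-4 - 5\right) 4 \left(-2 + 2 \cdot 2\right) \left(-36\right) = \left(-4 - 5\right) 4 \left(-2 + 4\right) \left(-36\right) = \left(-9\right) 4 \cdot 2 \left(-36\right) = \left(-36\right) 2 \left(-36\right) = \left(-72\right) \left(-36\right) = 2592$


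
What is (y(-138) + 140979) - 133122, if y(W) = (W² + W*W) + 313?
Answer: 46258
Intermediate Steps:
y(W) = 313 + 2*W² (y(W) = (W² + W²) + 313 = 2*W² + 313 = 313 + 2*W²)
(y(-138) + 140979) - 133122 = ((313 + 2*(-138)²) + 140979) - 133122 = ((313 + 2*19044) + 140979) - 133122 = ((313 + 38088) + 140979) - 133122 = (38401 + 140979) - 133122 = 179380 - 133122 = 46258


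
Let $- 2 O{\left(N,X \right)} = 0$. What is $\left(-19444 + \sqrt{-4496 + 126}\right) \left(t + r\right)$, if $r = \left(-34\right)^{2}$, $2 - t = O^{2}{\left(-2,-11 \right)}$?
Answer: $-22516152 + 1158 i \sqrt{4370} \approx -2.2516 \cdot 10^{7} + 76551.0 i$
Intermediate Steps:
$O{\left(N,X \right)} = 0$ ($O{\left(N,X \right)} = \left(- \frac{1}{2}\right) 0 = 0$)
$t = 2$ ($t = 2 - 0^{2} = 2 - 0 = 2 + 0 = 2$)
$r = 1156$
$\left(-19444 + \sqrt{-4496 + 126}\right) \left(t + r\right) = \left(-19444 + \sqrt{-4496 + 126}\right) \left(2 + 1156\right) = \left(-19444 + \sqrt{-4370}\right) 1158 = \left(-19444 + i \sqrt{4370}\right) 1158 = -22516152 + 1158 i \sqrt{4370}$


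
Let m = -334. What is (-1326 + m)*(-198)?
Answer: 328680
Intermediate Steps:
(-1326 + m)*(-198) = (-1326 - 334)*(-198) = -1660*(-198) = 328680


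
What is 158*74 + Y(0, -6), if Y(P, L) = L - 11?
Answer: 11675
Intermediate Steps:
Y(P, L) = -11 + L
158*74 + Y(0, -6) = 158*74 + (-11 - 6) = 11692 - 17 = 11675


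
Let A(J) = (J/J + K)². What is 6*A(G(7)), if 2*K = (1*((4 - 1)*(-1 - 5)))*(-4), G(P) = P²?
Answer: 8214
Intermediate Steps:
K = 36 (K = ((1*((4 - 1)*(-1 - 5)))*(-4))/2 = ((1*(3*(-6)))*(-4))/2 = ((1*(-18))*(-4))/2 = (-18*(-4))/2 = (½)*72 = 36)
A(J) = 1369 (A(J) = (J/J + 36)² = (1 + 36)² = 37² = 1369)
6*A(G(7)) = 6*1369 = 8214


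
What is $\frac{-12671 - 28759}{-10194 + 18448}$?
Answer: $- \frac{20715}{4127} \approx -5.0194$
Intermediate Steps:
$\frac{-12671 - 28759}{-10194 + 18448} = - \frac{41430}{8254} = \left(-41430\right) \frac{1}{8254} = - \frac{20715}{4127}$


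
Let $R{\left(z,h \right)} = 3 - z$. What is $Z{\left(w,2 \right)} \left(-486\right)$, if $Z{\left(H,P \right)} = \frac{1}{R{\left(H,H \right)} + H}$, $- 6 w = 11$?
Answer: $-162$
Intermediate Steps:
$w = - \frac{11}{6}$ ($w = \left(- \frac{1}{6}\right) 11 = - \frac{11}{6} \approx -1.8333$)
$Z{\left(H,P \right)} = \frac{1}{3}$ ($Z{\left(H,P \right)} = \frac{1}{\left(3 - H\right) + H} = \frac{1}{3}$)
$Z{\left(w,2 \right)} \left(-486\right) = \frac{1}{3} \left(-486\right) = -162$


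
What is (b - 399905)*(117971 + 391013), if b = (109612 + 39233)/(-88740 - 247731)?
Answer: -22829049467184800/112157 ≈ -2.0355e+11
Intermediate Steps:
b = -49615/112157 (b = 148845/(-336471) = 148845*(-1/336471) = -49615/112157 ≈ -0.44237)
(b - 399905)*(117971 + 391013) = (-49615/112157 - 399905)*(117971 + 391013) = -44852194700/112157*508984 = -22829049467184800/112157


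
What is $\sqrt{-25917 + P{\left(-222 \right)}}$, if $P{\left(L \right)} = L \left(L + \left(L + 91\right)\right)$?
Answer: $\sqrt{52449} \approx 229.02$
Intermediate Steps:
$P{\left(L \right)} = L \left(91 + 2 L\right)$ ($P{\left(L \right)} = L \left(L + \left(91 + L\right)\right) = L \left(91 + 2 L\right)$)
$\sqrt{-25917 + P{\left(-222 \right)}} = \sqrt{-25917 - 222 \left(91 + 2 \left(-222\right)\right)} = \sqrt{-25917 - 222 \left(91 - 444\right)} = \sqrt{-25917 - -78366} = \sqrt{-25917 + 78366} = \sqrt{52449}$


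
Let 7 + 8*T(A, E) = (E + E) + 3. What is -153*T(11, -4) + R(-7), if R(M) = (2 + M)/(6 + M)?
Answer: 469/2 ≈ 234.50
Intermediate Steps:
T(A, E) = -½ + E/4 (T(A, E) = -7/8 + ((E + E) + 3)/8 = -7/8 + (2*E + 3)/8 = -7/8 + (3 + 2*E)/8 = -7/8 + (3/8 + E/4) = -½ + E/4)
R(M) = (2 + M)/(6 + M)
-153*T(11, -4) + R(-7) = -153*(-½ + (¼)*(-4)) + (2 - 7)/(6 - 7) = -153*(-½ - 1) - 5/(-1) = -153*(-3/2) - 1*(-5) = 459/2 + 5 = 469/2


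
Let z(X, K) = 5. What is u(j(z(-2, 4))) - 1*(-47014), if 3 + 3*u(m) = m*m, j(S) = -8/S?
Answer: 3526039/75 ≈ 47014.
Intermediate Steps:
u(m) = -1 + m**2/3 (u(m) = -1 + (m*m)/3 = -1 + m**2/3)
u(j(z(-2, 4))) - 1*(-47014) = (-1 + (-8/5)**2/3) - 1*(-47014) = (-1 + (-8*1/5)**2/3) + 47014 = (-1 + (-8/5)**2/3) + 47014 = (-1 + (1/3)*(64/25)) + 47014 = (-1 + 64/75) + 47014 = -11/75 + 47014 = 3526039/75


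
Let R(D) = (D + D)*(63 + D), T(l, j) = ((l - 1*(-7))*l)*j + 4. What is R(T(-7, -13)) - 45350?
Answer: -44814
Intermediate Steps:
T(l, j) = 4 + j*l*(7 + l) (T(l, j) = ((l + 7)*l)*j + 4 = ((7 + l)*l)*j + 4 = (l*(7 + l))*j + 4 = j*l*(7 + l) + 4 = 4 + j*l*(7 + l))
R(D) = 2*D*(63 + D) (R(D) = (2*D)*(63 + D) = 2*D*(63 + D))
R(T(-7, -13)) - 45350 = 2*(4 - 13*(-7)² + 7*(-13)*(-7))*(63 + (4 - 13*(-7)² + 7*(-13)*(-7))) - 45350 = 2*(4 - 13*49 + 637)*(63 + (4 - 13*49 + 637)) - 45350 = 2*(4 - 637 + 637)*(63 + (4 - 637 + 637)) - 45350 = 2*4*(63 + 4) - 45350 = 2*4*67 - 45350 = 536 - 45350 = -44814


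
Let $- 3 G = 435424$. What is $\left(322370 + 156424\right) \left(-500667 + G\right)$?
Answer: $-309209155150$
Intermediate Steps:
$G = - \frac{435424}{3}$ ($G = \left(- \frac{1}{3}\right) 435424 = - \frac{435424}{3} \approx -1.4514 \cdot 10^{5}$)
$\left(322370 + 156424\right) \left(-500667 + G\right) = \left(322370 + 156424\right) \left(-500667 - \frac{435424}{3}\right) = 478794 \left(- \frac{1937425}{3}\right) = -309209155150$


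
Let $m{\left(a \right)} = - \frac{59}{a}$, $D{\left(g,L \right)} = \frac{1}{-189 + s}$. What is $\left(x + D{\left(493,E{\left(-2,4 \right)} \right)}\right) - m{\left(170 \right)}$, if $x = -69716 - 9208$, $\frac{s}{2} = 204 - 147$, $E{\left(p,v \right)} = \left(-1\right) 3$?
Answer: $- \frac{201255349}{2550} \approx -78924.0$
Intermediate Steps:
$E{\left(p,v \right)} = -3$
$s = 114$ ($s = 2 \left(204 - 147\right) = 2 \cdot 57 = 114$)
$D{\left(g,L \right)} = - \frac{1}{75}$ ($D{\left(g,L \right)} = \frac{1}{-189 + 114} = \frac{1}{-75} = - \frac{1}{75}$)
$x = -78924$ ($x = -69716 - 9208 = -78924$)
$\left(x + D{\left(493,E{\left(-2,4 \right)} \right)}\right) - m{\left(170 \right)} = \left(-78924 - \frac{1}{75}\right) - - \frac{59}{170} = - \frac{5919301}{75} - \left(-59\right) \frac{1}{170} = - \frac{5919301}{75} - - \frac{59}{170} = - \frac{5919301}{75} + \frac{59}{170} = - \frac{201255349}{2550}$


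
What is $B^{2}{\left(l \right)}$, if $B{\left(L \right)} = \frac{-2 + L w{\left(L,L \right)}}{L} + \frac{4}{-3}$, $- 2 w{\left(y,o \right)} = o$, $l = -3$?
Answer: $\frac{25}{36} \approx 0.69444$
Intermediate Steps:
$w{\left(y,o \right)} = - \frac{o}{2}$
$B{\left(L \right)} = - \frac{4}{3} + \frac{-2 - \frac{L^{2}}{2}}{L}$ ($B{\left(L \right)} = \frac{-2 + L \left(- \frac{L}{2}\right)}{L} + \frac{4}{-3} = \frac{-2 - \frac{L^{2}}{2}}{L} + 4 \left(- \frac{1}{3}\right) = \frac{-2 - \frac{L^{2}}{2}}{L} - \frac{4}{3} = - \frac{4}{3} + \frac{-2 - \frac{L^{2}}{2}}{L}$)
$B^{2}{\left(l \right)} = \left(- \frac{4}{3} - \frac{2}{-3} - - \frac{3}{2}\right)^{2} = \left(- \frac{4}{3} - - \frac{2}{3} + \frac{3}{2}\right)^{2} = \left(- \frac{4}{3} + \frac{2}{3} + \frac{3}{2}\right)^{2} = \left(\frac{5}{6}\right)^{2} = \frac{25}{36}$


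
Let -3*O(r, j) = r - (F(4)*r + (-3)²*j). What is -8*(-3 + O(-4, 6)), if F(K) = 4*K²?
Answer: 552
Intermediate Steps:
O(r, j) = 3*j + 21*r (O(r, j) = -(r - ((4*4²)*r + (-3)²*j))/3 = -(r - ((4*16)*r + 9*j))/3 = -(r - (64*r + 9*j))/3 = -(r - (9*j + 64*r))/3 = -(r + (-64*r - 9*j))/3 = -(-63*r - 9*j)/3 = 3*j + 21*r)
-8*(-3 + O(-4, 6)) = -8*(-3 + (3*6 + 21*(-4))) = -8*(-3 + (18 - 84)) = -8*(-3 - 66) = -8*(-69) = 552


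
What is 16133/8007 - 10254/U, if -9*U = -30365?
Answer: -14650321/14301915 ≈ -1.0244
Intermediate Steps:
U = 30365/9 (U = -⅑*(-30365) = 30365/9 ≈ 3373.9)
16133/8007 - 10254/U = 16133/8007 - 10254/30365/9 = 16133*(1/8007) - 10254*9/30365 = 949/471 - 92286/30365 = -14650321/14301915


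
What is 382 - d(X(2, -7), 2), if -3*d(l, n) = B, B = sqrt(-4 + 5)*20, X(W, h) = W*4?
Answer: 1166/3 ≈ 388.67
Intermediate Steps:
X(W, h) = 4*W
B = 20 (B = sqrt(1)*20 = 1*20 = 20)
d(l, n) = -20/3 (d(l, n) = -1/3*20 = -20/3)
382 - d(X(2, -7), 2) = 382 - 1*(-20/3) = 382 + 20/3 = 1166/3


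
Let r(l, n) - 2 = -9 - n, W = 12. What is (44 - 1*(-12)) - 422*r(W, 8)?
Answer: 6386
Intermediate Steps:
r(l, n) = -7 - n (r(l, n) = 2 + (-9 - n) = -7 - n)
(44 - 1*(-12)) - 422*r(W, 8) = (44 - 1*(-12)) - 422*(-7 - 1*8) = (44 + 12) - 422*(-7 - 8) = 56 - 422*(-15) = 56 + 6330 = 6386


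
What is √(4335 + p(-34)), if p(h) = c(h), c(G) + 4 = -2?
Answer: 3*√481 ≈ 65.795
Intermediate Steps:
c(G) = -6 (c(G) = -4 - 2 = -6)
p(h) = -6
√(4335 + p(-34)) = √(4335 - 6) = √4329 = 3*√481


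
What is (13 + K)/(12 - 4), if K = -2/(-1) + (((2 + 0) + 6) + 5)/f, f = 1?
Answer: 7/2 ≈ 3.5000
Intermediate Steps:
K = 15 (K = -2/(-1) + (((2 + 0) + 6) + 5)/1 = -2*(-1) + ((2 + 6) + 5)*1 = 2 + (8 + 5)*1 = 2 + 13*1 = 2 + 13 = 15)
(13 + K)/(12 - 4) = (13 + 15)/(12 - 4) = 28/8 = 28*(⅛) = 7/2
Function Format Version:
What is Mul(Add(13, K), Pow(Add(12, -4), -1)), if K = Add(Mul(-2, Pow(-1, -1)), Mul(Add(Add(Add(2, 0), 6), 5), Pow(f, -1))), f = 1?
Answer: Rational(7, 2) ≈ 3.5000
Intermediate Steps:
K = 15 (K = Add(Mul(-2, Pow(-1, -1)), Mul(Add(Add(Add(2, 0), 6), 5), Pow(1, -1))) = Add(Mul(-2, -1), Mul(Add(Add(2, 6), 5), 1)) = Add(2, Mul(Add(8, 5), 1)) = Add(2, Mul(13, 1)) = Add(2, 13) = 15)
Mul(Add(13, K), Pow(Add(12, -4), -1)) = Mul(Add(13, 15), Pow(Add(12, -4), -1)) = Mul(28, Pow(8, -1)) = Mul(28, Rational(1, 8)) = Rational(7, 2)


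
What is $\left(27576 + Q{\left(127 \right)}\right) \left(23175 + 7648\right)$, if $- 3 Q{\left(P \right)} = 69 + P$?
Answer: $\frac{2543883836}{3} \approx 8.4796 \cdot 10^{8}$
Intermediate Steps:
$Q{\left(P \right)} = -23 - \frac{P}{3}$ ($Q{\left(P \right)} = - \frac{69 + P}{3} = -23 - \frac{P}{3}$)
$\left(27576 + Q{\left(127 \right)}\right) \left(23175 + 7648\right) = \left(27576 - \frac{196}{3}\right) \left(23175 + 7648\right) = \left(27576 - \frac{196}{3}\right) 30823 = \frac{82532}{3} \cdot 30823 = \frac{2543883836}{3}$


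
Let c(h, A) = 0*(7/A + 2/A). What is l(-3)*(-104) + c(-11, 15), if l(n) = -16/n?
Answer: -1664/3 ≈ -554.67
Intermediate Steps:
c(h, A) = 0 (c(h, A) = 0*(9/A) = 0)
l(-3)*(-104) + c(-11, 15) = -16/(-3)*(-104) + 0 = -16*(-⅓)*(-104) + 0 = (16/3)*(-104) + 0 = -1664/3 + 0 = -1664/3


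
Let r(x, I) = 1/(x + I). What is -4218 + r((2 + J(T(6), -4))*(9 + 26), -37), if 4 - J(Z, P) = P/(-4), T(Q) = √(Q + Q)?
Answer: -582083/138 ≈ -4218.0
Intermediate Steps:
T(Q) = √2*√Q (T(Q) = √(2*Q) = √2*√Q)
J(Z, P) = 4 + P/4 (J(Z, P) = 4 - P/(-4) = 4 - P*(-1)/4 = 4 - (-1)*P/4 = 4 + P/4)
r(x, I) = 1/(I + x)
-4218 + r((2 + J(T(6), -4))*(9 + 26), -37) = -4218 + 1/(-37 + (2 + (4 + (¼)*(-4)))*(9 + 26)) = -4218 + 1/(-37 + (2 + (4 - 1))*35) = -4218 + 1/(-37 + (2 + 3)*35) = -4218 + 1/(-37 + 5*35) = -4218 + 1/(-37 + 175) = -4218 + 1/138 = -582083/138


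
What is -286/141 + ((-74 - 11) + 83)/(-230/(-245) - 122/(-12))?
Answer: -1016698/460365 ≈ -2.2085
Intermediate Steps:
-286/141 + ((-74 - 11) + 83)/(-230/(-245) - 122/(-12)) = -286*1/141 + (-85 + 83)/(-230*(-1/245) - 122*(-1/12)) = -286/141 - 2/(46/49 + 61/6) = -286/141 - 2/3265/294 = -286/141 - 2*294/3265 = -286/141 - 588/3265 = -1016698/460365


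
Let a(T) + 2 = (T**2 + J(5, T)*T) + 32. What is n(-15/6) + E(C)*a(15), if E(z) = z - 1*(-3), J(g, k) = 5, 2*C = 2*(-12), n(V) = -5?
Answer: -2975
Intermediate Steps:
C = -12 (C = (2*(-12))/2 = (1/2)*(-24) = -12)
E(z) = 3 + z (E(z) = z + 3 = 3 + z)
a(T) = 30 + T**2 + 5*T (a(T) = -2 + ((T**2 + 5*T) + 32) = -2 + (32 + T**2 + 5*T) = 30 + T**2 + 5*T)
n(-15/6) + E(C)*a(15) = -5 + (3 - 12)*(30 + 15**2 + 5*15) = -5 - 9*(30 + 225 + 75) = -5 - 9*330 = -5 - 2970 = -2975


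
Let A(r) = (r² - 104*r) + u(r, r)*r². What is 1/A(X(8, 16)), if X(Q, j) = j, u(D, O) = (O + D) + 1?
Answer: 1/7040 ≈ 0.00014205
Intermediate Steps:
u(D, O) = 1 + D + O (u(D, O) = (D + O) + 1 = 1 + D + O)
A(r) = r² - 104*r + r²*(1 + 2*r) (A(r) = (r² - 104*r) + (1 + r + r)*r² = (r² - 104*r) + (1 + 2*r)*r² = (r² - 104*r) + r²*(1 + 2*r) = r² - 104*r + r²*(1 + 2*r))
1/A(X(8, 16)) = 1/(2*16*(-52 + 16 + 16²)) = 1/(2*16*(-52 + 16 + 256)) = 1/(2*16*220) = 1/7040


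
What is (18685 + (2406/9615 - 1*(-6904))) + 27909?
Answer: 171461892/3205 ≈ 53498.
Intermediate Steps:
(18685 + (2406/9615 - 1*(-6904))) + 27909 = (18685 + (2406*(1/9615) + 6904)) + 27909 = (18685 + (802/3205 + 6904)) + 27909 = (18685 + 22128122/3205) + 27909 = 82013547/3205 + 27909 = 171461892/3205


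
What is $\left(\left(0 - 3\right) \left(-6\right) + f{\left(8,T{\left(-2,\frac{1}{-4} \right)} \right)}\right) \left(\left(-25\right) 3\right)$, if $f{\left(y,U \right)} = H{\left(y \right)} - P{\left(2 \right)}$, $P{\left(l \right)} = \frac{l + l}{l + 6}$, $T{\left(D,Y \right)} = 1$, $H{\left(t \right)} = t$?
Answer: $- \frac{3825}{2} \approx -1912.5$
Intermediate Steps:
$P{\left(l \right)} = \frac{2 l}{6 + l}$
$f{\left(y,U \right)} = - \frac{1}{2} + y$ ($f{\left(y,U \right)} = y - 2 \cdot 2 \frac{1}{6 + 2} = y - 2 \cdot 2 \cdot \frac{1}{8} = y - \frac{1}{2} = - \frac{1}{2} + y$)
$\left(\left(0 - 3\right) \left(-6\right) + f{\left(8,T{\left(-2,\frac{1}{-4} \right)} \right)}\right) \left(\left(-25\right) 3\right) = \left(\left(0 - 3\right) \left(-6\right) + \left(- \frac{1}{2} + 8\right)\right) \left(\left(-25\right) 3\right) = \left(\left(-3\right) \left(-6\right) + \frac{15}{2}\right) \left(-75\right) = \left(18 + \frac{15}{2}\right) \left(-75\right) = \frac{51}{2} \left(-75\right) = - \frac{3825}{2}$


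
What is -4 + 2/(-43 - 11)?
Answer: -109/27 ≈ -4.0370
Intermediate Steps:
-4 + 2/(-43 - 11) = -4 + 2/(-54) = -4 + 2*(-1/54) = -4 - 1/27 = -109/27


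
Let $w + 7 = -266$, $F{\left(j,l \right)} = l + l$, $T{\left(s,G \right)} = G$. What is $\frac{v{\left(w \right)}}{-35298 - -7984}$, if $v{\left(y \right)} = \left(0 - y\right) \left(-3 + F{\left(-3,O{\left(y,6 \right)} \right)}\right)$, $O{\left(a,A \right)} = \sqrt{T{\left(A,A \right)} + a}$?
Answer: $\frac{117}{3902} - \frac{39 i \sqrt{267}}{1951} \approx 0.029985 - 0.32664 i$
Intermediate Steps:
$O{\left(a,A \right)} = \sqrt{A + a}$
$F{\left(j,l \right)} = 2 l$
$w = -273$ ($w = -7 - 266 = -273$)
$v{\left(y \right)} = - y \left(-3 + 2 \sqrt{6 + y}\right)$ ($v{\left(y \right)} = \left(0 - y\right) \left(-3 + 2 \sqrt{6 + y}\right) = - y \left(-3 + 2 \sqrt{6 + y}\right)$)
$\frac{v{\left(w \right)}}{-35298 - -7984} = \frac{\left(-273\right) \left(3 - 2 \sqrt{6 - 273}\right)}{-35298 - -7984} = \frac{\left(-273\right) \left(3 - 2 \sqrt{-267}\right)}{-35298 + 7984} = \frac{\left(-273\right) \left(3 - 2 i \sqrt{267}\right)}{-27314} = - 273 \left(3 - 2 i \sqrt{267}\right) \left(- \frac{1}{27314}\right) = \left(-819 + 546 i \sqrt{267}\right) \left(- \frac{1}{27314}\right) = \frac{117}{3902} - \frac{39 i \sqrt{267}}{1951}$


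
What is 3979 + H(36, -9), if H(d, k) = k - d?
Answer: 3934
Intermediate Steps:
3979 + H(36, -9) = 3979 + (-9 - 1*36) = 3979 + (-9 - 36) = 3979 - 45 = 3934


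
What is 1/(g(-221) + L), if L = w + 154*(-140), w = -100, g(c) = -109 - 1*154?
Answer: -1/21923 ≈ -4.5614e-5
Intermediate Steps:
g(c) = -263 (g(c) = -109 - 154 = -263)
L = -21660 (L = -100 + 154*(-140) = -100 - 21560 = -21660)
1/(g(-221) + L) = 1/(-263 - 21660) = 1/(-21923) = -1/21923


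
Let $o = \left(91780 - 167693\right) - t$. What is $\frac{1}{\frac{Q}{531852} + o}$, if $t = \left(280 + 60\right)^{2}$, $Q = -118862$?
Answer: $- \frac{265926}{50928345469} \approx -5.2216 \cdot 10^{-6}$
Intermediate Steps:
$t = 115600$ ($t = 340^{2} = 115600$)
$o = -191513$ ($o = \left(91780 - 167693\right) - 115600 = -75913 - 115600 = -191513$)
$\frac{1}{\frac{Q}{531852} + o} = \frac{1}{- \frac{118862}{531852} - 191513} = \frac{1}{\left(-118862\right) \frac{1}{531852} - 191513} = \frac{1}{- \frac{59431}{265926} - 191513} = \frac{1}{- \frac{50928345469}{265926}} = - \frac{265926}{50928345469}$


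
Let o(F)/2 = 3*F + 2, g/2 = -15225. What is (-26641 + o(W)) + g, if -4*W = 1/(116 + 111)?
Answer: -25917501/454 ≈ -57087.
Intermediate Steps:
g = -30450 (g = 2*(-15225) = -30450)
W = -1/908 (W = -1/(4*(116 + 111)) = -¼/227 = -¼*1/227 = -1/908 ≈ -0.0011013)
o(F) = 4 + 6*F (o(F) = 2*(3*F + 2) = 2*(2 + 3*F) = 4 + 6*F)
(-26641 + o(W)) + g = (-26641 + (4 + 6*(-1/908))) - 30450 = (-26641 + (4 - 3/454)) - 30450 = (-26641 + 1813/454) - 30450 = -12093201/454 - 30450 = -25917501/454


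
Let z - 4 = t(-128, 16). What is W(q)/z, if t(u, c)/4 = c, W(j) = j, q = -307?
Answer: -307/68 ≈ -4.5147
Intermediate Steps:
t(u, c) = 4*c
z = 68 (z = 4 + 4*16 = 4 + 64 = 68)
W(q)/z = -307/68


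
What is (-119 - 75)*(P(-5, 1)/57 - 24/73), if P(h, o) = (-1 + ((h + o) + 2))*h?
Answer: 17654/1387 ≈ 12.728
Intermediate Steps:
P(h, o) = h*(1 + h + o) (P(h, o) = (-1 + (2 + h + o))*h = (1 + h + o)*h = h*(1 + h + o))
(-119 - 75)*(P(-5, 1)/57 - 24/73) = (-119 - 75)*(-5*(1 - 5 + 1)/57 - 24/73) = -194*(-5*(-3)*(1/57) - 24*1/73) = -194*(15*(1/57) - 24/73) = -194*(5/19 - 24/73) = -194*(-91/1387) = 17654/1387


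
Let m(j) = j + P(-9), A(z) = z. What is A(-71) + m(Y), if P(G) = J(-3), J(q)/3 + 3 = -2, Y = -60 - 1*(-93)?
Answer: -53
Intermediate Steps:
Y = 33 (Y = -60 + 93 = 33)
J(q) = -15 (J(q) = -9 + 3*(-2) = -9 - 6 = -15)
P(G) = -15
m(j) = -15 + j (m(j) = j - 15 = -15 + j)
A(-71) + m(Y) = -71 + (-15 + 33) = -71 + 18 = -53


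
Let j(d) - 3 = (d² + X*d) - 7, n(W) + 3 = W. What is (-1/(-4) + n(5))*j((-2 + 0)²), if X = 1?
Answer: 36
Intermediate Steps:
n(W) = -3 + W
j(d) = -4 + d + d² (j(d) = 3 + ((d² + 1*d) - 7) = 3 + ((d² + d) - 7) = 3 + ((d + d²) - 7) = 3 + (-7 + d + d²) = -4 + d + d²)
(-1/(-4) + n(5))*j((-2 + 0)²) = (-1/(-4) + (-3 + 5))*(-4 + (-2 + 0)² + ((-2 + 0)²)²) = (-1*(-¼) + 2)*(-4 + (-2)² + ((-2)²)²) = (¼ + 2)*(-4 + 4 + 4²) = 9*(-4 + 4 + 16)/4 = (9/4)*16 = 36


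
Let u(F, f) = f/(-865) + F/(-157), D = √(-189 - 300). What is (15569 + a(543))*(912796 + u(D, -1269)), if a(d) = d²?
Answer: 245096680970162/865 - 310418*I*√489/157 ≈ 2.8335e+11 - 43722.0*I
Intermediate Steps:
D = I*√489 (D = √(-489) = I*√489 ≈ 22.113*I)
u(F, f) = -F/157 - f/865 (u(F, f) = f*(-1/865) + F*(-1/157) = -f/865 - F/157 = -F/157 - f/865)
(15569 + a(543))*(912796 + u(D, -1269)) = (15569 + 543²)*(912796 + (-I*√489/157 - 1/865*(-1269))) = (15569 + 294849)*(912796 + (-I*√489/157 + 1269/865)) = 310418*(912796 + (1269/865 - I*√489/157)) = 310418*(789569809/865 - I*√489/157) = 245096680970162/865 - 310418*I*√489/157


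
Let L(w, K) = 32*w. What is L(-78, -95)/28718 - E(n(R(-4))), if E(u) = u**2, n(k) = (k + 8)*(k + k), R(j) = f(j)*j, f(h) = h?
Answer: -8469284064/14359 ≈ -5.8982e+5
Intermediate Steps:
R(j) = j**2 (R(j) = j*j = j**2)
n(k) = 2*k*(8 + k) (n(k) = (8 + k)*(2*k) = 2*k*(8 + k))
L(-78, -95)/28718 - E(n(R(-4))) = (32*(-78))/28718 - (2*(-4)**2*(8 + (-4)**2))**2 = -2496*1/28718 - (2*16*(8 + 16))**2 = -1248/14359 - (2*16*24)**2 = -1248/14359 - 1*768**2 = -1248/14359 - 1*589824 = -1248/14359 - 589824 = -8469284064/14359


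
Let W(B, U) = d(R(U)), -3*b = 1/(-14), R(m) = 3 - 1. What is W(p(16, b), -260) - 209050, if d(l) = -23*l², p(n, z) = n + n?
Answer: -209142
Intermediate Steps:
R(m) = 2
b = 1/42 (b = -⅓/(-14) = -⅓*(-1/14) = 1/42 ≈ 0.023810)
p(n, z) = 2*n
W(B, U) = -92 (W(B, U) = -23*2² = -23*4 = -92)
W(p(16, b), -260) - 209050 = -92 - 209050 = -209142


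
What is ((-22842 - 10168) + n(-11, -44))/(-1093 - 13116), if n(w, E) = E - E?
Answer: 33010/14209 ≈ 2.3232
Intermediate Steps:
n(w, E) = 0
((-22842 - 10168) + n(-11, -44))/(-1093 - 13116) = ((-22842 - 10168) + 0)/(-1093 - 13116) = (-33010 + 0)/(-14209) = -33010*(-1/14209) = 33010/14209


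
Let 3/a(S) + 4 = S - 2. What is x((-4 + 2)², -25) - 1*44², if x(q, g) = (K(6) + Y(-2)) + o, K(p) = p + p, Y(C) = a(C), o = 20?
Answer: -15235/8 ≈ -1904.4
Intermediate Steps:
a(S) = 3/(-6 + S) (a(S) = 3/(-4 + (S - 2)) = 3/(-4 + (-2 + S)) = 3/(-6 + S))
Y(C) = 3/(-6 + C)
K(p) = 2*p
x(q, g) = 253/8 (x(q, g) = (2*6 + 3/(-6 - 2)) + 20 = (12 + 3/(-8)) + 20 = (12 + 3*(-⅛)) + 20 = (12 - 3/8) + 20 = 93/8 + 20 = 253/8)
x((-4 + 2)², -25) - 1*44² = 253/8 - 1*44² = 253/8 - 1*1936 = 253/8 - 1936 = -15235/8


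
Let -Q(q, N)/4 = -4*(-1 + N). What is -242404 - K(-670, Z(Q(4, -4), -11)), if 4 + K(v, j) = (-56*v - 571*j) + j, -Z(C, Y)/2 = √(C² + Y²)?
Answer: -279920 - 1140*√6521 ≈ -3.7198e+5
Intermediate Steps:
Q(q, N) = -16 + 16*N (Q(q, N) = -(-16)*(-1 + N) = -4*(4 - 4*N) = -16 + 16*N)
Z(C, Y) = -2*√(C² + Y²)
K(v, j) = -4 - 570*j - 56*v (K(v, j) = -4 + ((-56*v - 571*j) + j) = -4 + ((-571*j - 56*v) + j) = -4 + (-570*j - 56*v) = -4 - 570*j - 56*v)
-242404 - K(-670, Z(Q(4, -4), -11)) = -242404 - (-4 - (-1140)*√((-16 + 16*(-4))² + (-11)²) - 56*(-670)) = -242404 - (-4 - (-1140)*√((-16 - 64)² + 121) + 37520) = -242404 - (-4 - (-1140)*√((-80)² + 121) + 37520) = -242404 - (-4 - (-1140)*√(6400 + 121) + 37520) = -242404 - (-4 - (-1140)*√6521 + 37520) = -242404 - (-4 + 1140*√6521 + 37520) = -242404 - (37516 + 1140*√6521) = -242404 + (-37516 - 1140*√6521) = -279920 - 1140*√6521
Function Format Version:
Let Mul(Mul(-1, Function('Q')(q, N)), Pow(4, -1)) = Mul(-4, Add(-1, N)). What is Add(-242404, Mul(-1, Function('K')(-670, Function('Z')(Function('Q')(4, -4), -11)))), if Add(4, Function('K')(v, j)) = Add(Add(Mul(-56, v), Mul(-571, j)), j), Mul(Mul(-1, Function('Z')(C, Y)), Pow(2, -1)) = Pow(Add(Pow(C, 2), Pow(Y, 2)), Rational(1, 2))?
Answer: Add(-279920, Mul(-1140, Pow(6521, Rational(1, 2)))) ≈ -3.7198e+5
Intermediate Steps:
Function('Q')(q, N) = Add(-16, Mul(16, N)) (Function('Q')(q, N) = Mul(-4, Mul(-4, Add(-1, N))) = Mul(-4, Add(4, Mul(-4, N))) = Add(-16, Mul(16, N)))
Function('Z')(C, Y) = Mul(-2, Pow(Add(Pow(C, 2), Pow(Y, 2)), Rational(1, 2)))
Function('K')(v, j) = Add(-4, Mul(-570, j), Mul(-56, v)) (Function('K')(v, j) = Add(-4, Add(Add(Mul(-56, v), Mul(-571, j)), j)) = Add(-4, Add(Add(Mul(-571, j), Mul(-56, v)), j)) = Add(-4, Add(Mul(-570, j), Mul(-56, v))) = Add(-4, Mul(-570, j), Mul(-56, v)))
Add(-242404, Mul(-1, Function('K')(-670, Function('Z')(Function('Q')(4, -4), -11)))) = Add(-242404, Mul(-1, Add(-4, Mul(-570, Mul(-2, Pow(Add(Pow(Add(-16, Mul(16, -4)), 2), Pow(-11, 2)), Rational(1, 2)))), Mul(-56, -670)))) = Add(-242404, Mul(-1, Add(-4, Mul(-570, Mul(-2, Pow(Add(Pow(Add(-16, -64), 2), 121), Rational(1, 2)))), 37520))) = Add(-242404, Mul(-1, Add(-4, Mul(-570, Mul(-2, Pow(Add(Pow(-80, 2), 121), Rational(1, 2)))), 37520))) = Add(-242404, Mul(-1, Add(-4, Mul(-570, Mul(-2, Pow(Add(6400, 121), Rational(1, 2)))), 37520))) = Add(-242404, Mul(-1, Add(-4, Mul(-570, Mul(-2, Pow(6521, Rational(1, 2)))), 37520))) = Add(-242404, Mul(-1, Add(-4, Mul(1140, Pow(6521, Rational(1, 2))), 37520))) = Add(-242404, Mul(-1, Add(37516, Mul(1140, Pow(6521, Rational(1, 2)))))) = Add(-242404, Add(-37516, Mul(-1140, Pow(6521, Rational(1, 2))))) = Add(-279920, Mul(-1140, Pow(6521, Rational(1, 2))))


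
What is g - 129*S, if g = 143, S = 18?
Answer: -2179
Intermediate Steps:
g - 129*S = 143 - 129*18 = 143 - 2322 = -2179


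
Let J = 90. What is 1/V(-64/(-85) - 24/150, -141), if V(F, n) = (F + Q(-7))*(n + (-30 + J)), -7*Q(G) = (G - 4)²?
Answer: 2975/4022541 ≈ 0.00073958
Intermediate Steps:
Q(G) = -(-4 + G)²/7 (Q(G) = -(G - 4)²/7 = -(-4 + G)²/7)
V(F, n) = (60 + n)*(-121/7 + F) (V(F, n) = (F - (-4 - 7)²/7)*(n + (-30 + 90)) = (F - ⅐*(-11)²)*(n + 60) = (F - ⅐*121)*(60 + n) = (F - 121/7)*(60 + n) = (-121/7 + F)*(60 + n) = (60 + n)*(-121/7 + F))
1/V(-64/(-85) - 24/150, -141) = 1/(-7260/7 + 60*(-64/(-85) - 24/150) - 121/7*(-141) + (-64/(-85) - 24/150)*(-141)) = 1/(-7260/7 + 60*(-64*(-1/85) - 24*1/150) + 17061/7 + (-64*(-1/85) - 24*1/150)*(-141)) = 1/(-7260/7 + 60*(64/85 - 4/25) + 17061/7 + (64/85 - 4/25)*(-141)) = 1/(-7260/7 + 60*(252/425) + 17061/7 + (252/425)*(-141)) = 1/(-7260/7 + 3024/85 + 17061/7 - 35532/425) = 1/(4022541/2975) = 2975/4022541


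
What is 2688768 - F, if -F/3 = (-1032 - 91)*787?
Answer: 37365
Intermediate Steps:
F = 2651403 (F = -3*(-1032 - 91)*787 = -(-3369)*787 = -3*(-883801) = 2651403)
2688768 - F = 2688768 - 1*2651403 = 2688768 - 2651403 = 37365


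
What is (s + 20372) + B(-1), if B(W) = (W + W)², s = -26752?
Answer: -6376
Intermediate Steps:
B(W) = 4*W² (B(W) = (2*W)² = 4*W²)
(s + 20372) + B(-1) = (-26752 + 20372) + 4*(-1)² = -6380 + 4*1 = -6380 + 4 = -6376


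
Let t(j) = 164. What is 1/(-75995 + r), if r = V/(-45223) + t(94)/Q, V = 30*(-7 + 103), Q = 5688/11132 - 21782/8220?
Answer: -26985151999/2052807410909405 ≈ -1.3145e-5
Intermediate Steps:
Q = -24465233/11438130 (Q = 5688*(1/11132) - 21782*1/8220 = 1422/2783 - 10891/4110 = -24465233/11438130 ≈ -2.1389)
V = 2880 (V = 30*96 = 2880)
r = -2070784745400/26985151999 (r = 2880/(-45223) + 164/(-24465233/11438130) = 2880*(-1/45223) + 164*(-11438130/24465233) = -2880/45223 - 45752520/596713 = -2070784745400/26985151999 ≈ -76.738)
1/(-75995 + r) = 1/(-75995 - 2070784745400/26985151999) = 1/(-2052807410909405/26985151999) = -26985151999/2052807410909405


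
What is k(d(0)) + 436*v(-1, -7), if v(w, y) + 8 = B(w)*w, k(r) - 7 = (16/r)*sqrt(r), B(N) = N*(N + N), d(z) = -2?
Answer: -4353 - 8*I*sqrt(2) ≈ -4353.0 - 11.314*I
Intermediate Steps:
B(N) = 2*N**2 (B(N) = N*(2*N) = 2*N**2)
k(r) = 7 + 16/sqrt(r) (k(r) = 7 + (16/r)*sqrt(r) = 7 + 16/sqrt(r))
v(w, y) = -8 + 2*w**3 (v(w, y) = -8 + (2*w**2)*w = -8 + 2*w**3)
k(d(0)) + 436*v(-1, -7) = (7 + 16/sqrt(-2)) + 436*(-8 + 2*(-1)**3) = (7 + 16*(-I*sqrt(2)/2)) + 436*(-8 + 2*(-1)) = (7 - 8*I*sqrt(2)) + 436*(-8 - 2) = (7 - 8*I*sqrt(2)) + 436*(-10) = (7 - 8*I*sqrt(2)) - 4360 = -4353 - 8*I*sqrt(2)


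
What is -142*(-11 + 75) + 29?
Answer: -9059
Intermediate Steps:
-142*(-11 + 75) + 29 = -142*64 + 29 = -9088 + 29 = -9059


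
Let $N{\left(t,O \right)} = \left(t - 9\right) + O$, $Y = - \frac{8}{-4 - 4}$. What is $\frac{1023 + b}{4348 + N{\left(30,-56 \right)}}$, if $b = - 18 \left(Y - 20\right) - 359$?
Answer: $\frac{1006}{4313} \approx 0.23325$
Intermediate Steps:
$Y = 1$ ($Y = - \frac{8}{-8} = \left(-8\right) \left(- \frac{1}{8}\right) = 1$)
$b = -17$ ($b = - 18 \left(1 - 20\right) - 359 = \left(-18\right) \left(-19\right) - 359 = 342 - 359 = -17$)
$N{\left(t,O \right)} = -9 + O + t$ ($N{\left(t,O \right)} = \left(-9 + t\right) + O = -9 + O + t$)
$\frac{1023 + b}{4348 + N{\left(30,-56 \right)}} = \frac{1023 - 17}{4348 - 35} = \frac{1006}{4348 - 35} = \frac{1006}{4313}$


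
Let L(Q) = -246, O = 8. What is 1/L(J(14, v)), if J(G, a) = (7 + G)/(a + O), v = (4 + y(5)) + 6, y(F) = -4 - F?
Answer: -1/246 ≈ -0.0040650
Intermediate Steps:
v = 1 (v = (4 + (-4 - 1*5)) + 6 = (4 + (-4 - 5)) + 6 = (4 - 9) + 6 = -5 + 6 = 1)
J(G, a) = (7 + G)/(8 + a) (J(G, a) = (7 + G)/(a + 8) = (7 + G)/(8 + a))
1/L(J(14, v)) = 1/(-246) = -1/246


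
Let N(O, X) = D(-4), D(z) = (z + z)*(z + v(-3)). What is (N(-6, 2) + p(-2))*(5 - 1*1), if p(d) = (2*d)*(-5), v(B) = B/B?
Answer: 176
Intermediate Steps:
v(B) = 1
D(z) = 2*z*(1 + z) (D(z) = (z + z)*(z + 1) = (2*z)*(1 + z) = 2*z*(1 + z))
p(d) = -10*d
N(O, X) = 24 (N(O, X) = 2*(-4)*(1 - 4) = 2*(-4)*(-3) = 24)
(N(-6, 2) + p(-2))*(5 - 1*1) = (24 - 10*(-2))*(5 - 1*1) = (24 + 20)*(5 - 1) = 44*4 = 176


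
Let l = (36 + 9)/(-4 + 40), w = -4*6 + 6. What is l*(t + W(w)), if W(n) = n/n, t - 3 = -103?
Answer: -495/4 ≈ -123.75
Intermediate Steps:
t = -100 (t = 3 - 103 = -100)
w = -18 (w = -24 + 6 = -18)
l = 5/4 (l = 45/36 = 45*(1/36) = 5/4 ≈ 1.2500)
W(n) = 1
l*(t + W(w)) = 5*(-100 + 1)/4 = (5/4)*(-99) = -495/4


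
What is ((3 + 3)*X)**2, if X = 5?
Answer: 900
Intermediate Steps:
((3 + 3)*X)**2 = ((3 + 3)*5)**2 = (6*5)**2 = 30**2 = 900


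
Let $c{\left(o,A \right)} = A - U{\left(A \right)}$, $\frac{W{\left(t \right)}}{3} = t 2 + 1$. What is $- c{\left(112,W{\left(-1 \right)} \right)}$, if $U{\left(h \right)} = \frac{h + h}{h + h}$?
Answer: $4$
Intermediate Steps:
$U{\left(h \right)} = 1$ ($U{\left(h \right)} = \frac{2 h}{2 h} = 2 h \frac{1}{2 h} = 1$)
$W{\left(t \right)} = 3 + 6 t$ ($W{\left(t \right)} = 3 \left(t 2 + 1\right) = 3 \left(2 t + 1\right) = 3 \left(1 + 2 t\right) = 3 + 6 t$)
$c{\left(o,A \right)} = -1 + A$ ($c{\left(o,A \right)} = A - 1 = -1 + A$)
$- c{\left(112,W{\left(-1 \right)} \right)} = - (-1 + \left(3 + 6 \left(-1\right)\right)) = - (-1 + \left(3 - 6\right)) = - (-1 - 3) = \left(-1\right) \left(-4\right) = 4$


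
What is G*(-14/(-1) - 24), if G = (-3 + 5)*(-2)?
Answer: 40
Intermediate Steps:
G = -4 (G = 2*(-2) = -4)
G*(-14/(-1) - 24) = -4*(-14/(-1) - 24) = -4*(-14*(-1) - 24) = -4*(14 - 24) = -4*(-10) = 40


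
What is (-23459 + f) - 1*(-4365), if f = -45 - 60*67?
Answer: -23159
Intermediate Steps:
f = -4065 (f = -45 - 4020 = -4065)
(-23459 + f) - 1*(-4365) = (-23459 - 4065) - 1*(-4365) = -27524 + 4365 = -23159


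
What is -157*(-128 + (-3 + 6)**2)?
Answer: 18683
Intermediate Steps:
-157*(-128 + (-3 + 6)**2) = -157*(-128 + 3**2) = -157*(-128 + 9) = -157*(-119) = 18683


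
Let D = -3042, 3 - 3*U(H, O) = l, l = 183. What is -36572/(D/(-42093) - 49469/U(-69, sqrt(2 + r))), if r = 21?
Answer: -3420944880/77128931 ≈ -44.354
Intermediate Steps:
U(H, O) = -60 (U(H, O) = 1 - 1/3*183 = 1 - 61 = -60)
-36572/(D/(-42093) - 49469/U(-69, sqrt(2 + r))) = -36572/(-3042/(-42093) - 49469/(-60)) = -36572/(-3042*(-1/42093) - 49469*(-1/60)) = -36572/(338/4677 + 49469/60) = -36572/77128931/93540 = -36572*93540/77128931 = -3420944880/77128931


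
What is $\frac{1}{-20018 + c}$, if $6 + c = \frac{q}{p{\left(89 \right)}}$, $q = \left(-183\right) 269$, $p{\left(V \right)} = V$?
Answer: $- \frac{89}{1831363} \approx -4.8598 \cdot 10^{-5}$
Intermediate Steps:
$q = -49227$
$c = - \frac{49761}{89}$ ($c = -6 - \frac{49227}{89} = - \frac{49761}{89} \approx -559.11$)
$\frac{1}{-20018 + c} = \frac{1}{-20018 - \frac{49761}{89}} = \frac{1}{- \frac{1831363}{89}} = - \frac{89}{1831363}$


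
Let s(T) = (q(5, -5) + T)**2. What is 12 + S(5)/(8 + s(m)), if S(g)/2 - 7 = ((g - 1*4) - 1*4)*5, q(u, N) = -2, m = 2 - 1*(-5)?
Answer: 380/33 ≈ 11.515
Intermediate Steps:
m = 7 (m = 2 + 5 = 7)
s(T) = (-2 + T)**2
S(g) = -66 + 10*g (S(g) = 14 + 2*(((g - 1*4) - 1*4)*5) = 14 + 2*(((g - 4) - 4)*5) = 14 + 2*(((-4 + g) - 4)*5) = 14 + 2*((-8 + g)*5) = 14 + 2*(-40 + 5*g) = 14 + (-80 + 10*g) = -66 + 10*g)
12 + S(5)/(8 + s(m)) = 12 + (-66 + 10*5)/(8 + (-2 + 7)**2) = 12 + (-66 + 50)/(8 + 5**2) = 12 - 16/(8 + 25) = 12 - 16/33 = 380/33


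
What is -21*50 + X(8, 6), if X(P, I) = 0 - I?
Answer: -1056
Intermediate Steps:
X(P, I) = -I
-21*50 + X(8, 6) = -21*50 - 1*6 = -1050 - 6 = -1056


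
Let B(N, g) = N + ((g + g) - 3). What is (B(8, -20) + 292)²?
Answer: 66049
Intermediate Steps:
B(N, g) = -3 + N + 2*g (B(N, g) = N + (2*g - 3) = N + (-3 + 2*g) = -3 + N + 2*g)
(B(8, -20) + 292)² = ((-3 + 8 + 2*(-20)) + 292)² = ((-3 + 8 - 40) + 292)² = (-35 + 292)² = 257² = 66049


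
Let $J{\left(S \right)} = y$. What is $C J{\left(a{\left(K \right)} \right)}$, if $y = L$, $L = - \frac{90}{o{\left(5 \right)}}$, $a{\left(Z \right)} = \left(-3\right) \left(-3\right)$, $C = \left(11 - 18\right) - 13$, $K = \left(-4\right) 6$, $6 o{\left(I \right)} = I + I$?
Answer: $1080$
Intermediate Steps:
$o{\left(I \right)} = \frac{I}{3}$ ($o{\left(I \right)} = \frac{I + I}{6} = \frac{2 I}{6} = \frac{I}{3}$)
$K = -24$
$C = -20$ ($C = -7 - 13 = -20$)
$a{\left(Z \right)} = 9$
$L = -54$ ($L = - \frac{90}{\frac{1}{3} \cdot 5} = - \frac{90}{\frac{5}{3}} = \left(-90\right) \frac{3}{5} = -54$)
$y = -54$
$J{\left(S \right)} = -54$
$C J{\left(a{\left(K \right)} \right)} = \left(-20\right) \left(-54\right) = 1080$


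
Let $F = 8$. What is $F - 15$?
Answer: $-7$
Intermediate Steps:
$F - 15 = 8 - 15 = -7$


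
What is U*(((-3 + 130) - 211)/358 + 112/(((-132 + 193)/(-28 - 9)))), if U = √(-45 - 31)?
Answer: -1488676*I*√19/10919 ≈ -594.28*I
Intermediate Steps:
U = 2*I*√19 (U = √(-76) = 2*I*√19 ≈ 8.7178*I)
U*(((-3 + 130) - 211)/358 + 112/(((-132 + 193)/(-28 - 9)))) = (2*I*√19)*(((-3 + 130) - 211)/358 + 112/(((-132 + 193)/(-28 - 9)))) = (2*I*√19)*((127 - 211)*(1/358) + 112/((61/(-37)))) = (2*I*√19)*(-84*1/358 + 112/((61*(-1/37)))) = (2*I*√19)*(-42/179 + 112/(-61/37)) = (2*I*√19)*(-42/179 + 112*(-37/61)) = (2*I*√19)*(-42/179 - 4144/61) = (2*I*√19)*(-744338/10919) = -1488676*I*√19/10919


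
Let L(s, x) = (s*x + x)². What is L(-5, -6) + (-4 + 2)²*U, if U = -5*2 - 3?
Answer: 524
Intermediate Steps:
L(s, x) = (x + s*x)²
U = -13 (U = -10 - 3 = -13)
L(-5, -6) + (-4 + 2)²*U = (-6)²*(1 - 5)² + (-4 + 2)²*(-13) = 36*(-4)² + (-2)²*(-13) = 36*16 + 4*(-13) = 576 - 52 = 524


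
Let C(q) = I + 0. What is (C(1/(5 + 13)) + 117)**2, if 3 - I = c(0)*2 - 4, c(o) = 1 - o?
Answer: 14884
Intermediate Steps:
I = 5 (I = 3 - ((1 - 1*0)*2 - 4) = 3 - ((1 + 0)*2 - 4) = 3 - (1*2 - 4) = 3 - (2 - 4) = 3 - 1*(-2) = 3 + 2 = 5)
C(q) = 5 (C(q) = 5 + 0 = 5)
(C(1/(5 + 13)) + 117)**2 = (5 + 117)**2 = 122**2 = 14884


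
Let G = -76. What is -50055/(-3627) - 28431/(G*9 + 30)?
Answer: 15095023/263562 ≈ 57.273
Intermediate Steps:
-50055/(-3627) - 28431/(G*9 + 30) = -50055/(-3627) - 28431/(-76*9 + 30) = -50055*(-1/3627) - 28431/(-684 + 30) = 16685/1209 - 28431/(-654) = 16685/1209 - 28431*(-1/654) = 16685/1209 + 9477/218 = 15095023/263562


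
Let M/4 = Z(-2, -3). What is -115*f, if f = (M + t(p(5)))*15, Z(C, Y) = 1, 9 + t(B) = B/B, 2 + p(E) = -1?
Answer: 6900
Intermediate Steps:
p(E) = -3 (p(E) = -2 - 1 = -3)
t(B) = -8 (t(B) = -9 + B/B = -9 + 1 = -8)
M = 4 (M = 4*1 = 4)
f = -60 (f = (4 - 8)*15 = -4*15 = -60)
-115*f = -115*(-60) = 6900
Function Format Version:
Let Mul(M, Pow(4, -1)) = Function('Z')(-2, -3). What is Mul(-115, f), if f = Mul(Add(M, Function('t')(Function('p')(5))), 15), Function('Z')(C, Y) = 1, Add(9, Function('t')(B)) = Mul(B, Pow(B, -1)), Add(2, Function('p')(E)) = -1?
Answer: 6900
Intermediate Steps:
Function('p')(E) = -3 (Function('p')(E) = Add(-2, -1) = -3)
Function('t')(B) = -8 (Function('t')(B) = Add(-9, Mul(B, Pow(B, -1))) = Add(-9, 1) = -8)
M = 4 (M = Mul(4, 1) = 4)
f = -60 (f = Mul(Add(4, -8), 15) = Mul(-4, 15) = -60)
Mul(-115, f) = Mul(-115, -60) = 6900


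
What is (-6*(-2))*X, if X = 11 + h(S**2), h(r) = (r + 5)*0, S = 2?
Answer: 132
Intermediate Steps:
h(r) = 0 (h(r) = (5 + r)*0 = 0)
X = 11 (X = 11 + 0 = 11)
(-6*(-2))*X = -6*(-2)*11 = 12*11 = 132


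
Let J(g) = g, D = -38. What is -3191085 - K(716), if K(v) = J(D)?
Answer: -3191047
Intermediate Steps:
K(v) = -38
-3191085 - K(716) = -3191085 - 1*(-38) = -3191085 + 38 = -3191047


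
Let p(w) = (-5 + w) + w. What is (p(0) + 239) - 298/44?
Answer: 4999/22 ≈ 227.23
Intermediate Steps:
p(w) = -5 + 2*w
(p(0) + 239) - 298/44 = ((-5 + 2*0) + 239) - 298/44 = ((-5 + 0) + 239) - 298*1/44 = (-5 + 239) - 149/22 = 234 - 149/22 = 4999/22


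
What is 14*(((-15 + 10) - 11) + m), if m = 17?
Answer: 14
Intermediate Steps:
14*(((-15 + 10) - 11) + m) = 14*(((-15 + 10) - 11) + 17) = 14*((-5 - 11) + 17) = 14*(-16 + 17) = 14*1 = 14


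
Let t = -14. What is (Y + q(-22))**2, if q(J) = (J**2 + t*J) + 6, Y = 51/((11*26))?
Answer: 52111301841/81796 ≈ 6.3709e+5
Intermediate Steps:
Y = 51/286 ≈ 0.17832
q(J) = 6 + J**2 - 14*J (q(J) = (J**2 - 14*J) + 6 = 6 + J**2 - 14*J)
(Y + q(-22))**2 = (51/286 + (6 + (-22)**2 - 14*(-22)))**2 = (51/286 + (6 + 484 + 308))**2 = (51/286 + 798)**2 = (228279/286)**2 = 52111301841/81796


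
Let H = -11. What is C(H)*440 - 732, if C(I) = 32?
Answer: 13348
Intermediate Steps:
C(H)*440 - 732 = 32*440 - 732 = 14080 - 732 = 13348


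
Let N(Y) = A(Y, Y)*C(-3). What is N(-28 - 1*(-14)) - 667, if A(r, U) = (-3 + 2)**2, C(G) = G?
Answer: -670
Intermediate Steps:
A(r, U) = 1 (A(r, U) = (-1)**2 = 1)
N(Y) = -3 (N(Y) = 1*(-3) = -3)
N(-28 - 1*(-14)) - 667 = -3 - 667 = -670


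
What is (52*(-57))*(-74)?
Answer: 219336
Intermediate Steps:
(52*(-57))*(-74) = -2964*(-74) = 219336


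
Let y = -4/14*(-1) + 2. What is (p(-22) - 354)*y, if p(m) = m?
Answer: -6016/7 ≈ -859.43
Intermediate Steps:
y = 16/7 (y = -4*1/14*(-1) + 2 = -2/7*(-1) + 2 = 2/7 + 2 = 16/7 ≈ 2.2857)
(p(-22) - 354)*y = (-22 - 354)*(16/7) = -376*16/7 = -6016/7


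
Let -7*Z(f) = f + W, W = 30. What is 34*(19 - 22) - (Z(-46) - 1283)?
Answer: 8251/7 ≈ 1178.7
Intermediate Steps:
Z(f) = -30/7 - f/7 (Z(f) = -(f + 30)/7 = -(30 + f)/7 = -30/7 - f/7)
34*(19 - 22) - (Z(-46) - 1283) = 34*(19 - 22) - ((-30/7 - ⅐*(-46)) - 1283) = 34*(-3) - ((-30/7 + 46/7) - 1283) = -102 - (16/7 - 1283) = -102 - 1*(-8965/7) = -102 + 8965/7 = 8251/7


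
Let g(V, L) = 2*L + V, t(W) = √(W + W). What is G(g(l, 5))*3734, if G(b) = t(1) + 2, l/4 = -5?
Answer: 7468 + 3734*√2 ≈ 12749.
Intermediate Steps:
t(W) = √2*√W (t(W) = √(2*W) = √2*√W)
l = -20 (l = 4*(-5) = -20)
g(V, L) = V + 2*L
G(b) = 2 + √2 (G(b) = √2*√1 + 2 = √2*1 + 2 = √2 + 2 = 2 + √2)
G(g(l, 5))*3734 = (2 + √2)*3734 = 7468 + 3734*√2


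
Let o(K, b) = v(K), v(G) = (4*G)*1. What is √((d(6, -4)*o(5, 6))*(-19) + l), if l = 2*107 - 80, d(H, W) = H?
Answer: I*√2146 ≈ 46.325*I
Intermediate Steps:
v(G) = 4*G
o(K, b) = 4*K
l = 134 (l = 214 - 80 = 134)
√((d(6, -4)*o(5, 6))*(-19) + l) = √((6*(4*5))*(-19) + 134) = √((6*20)*(-19) + 134) = √(120*(-19) + 134) = √(-2280 + 134) = √(-2146) = I*√2146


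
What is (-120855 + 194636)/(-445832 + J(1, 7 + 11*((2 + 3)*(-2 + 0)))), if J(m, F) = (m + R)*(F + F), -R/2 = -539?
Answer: -73781/668106 ≈ -0.11043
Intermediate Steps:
R = 1078 (R = -2*(-539) = 1078)
J(m, F) = 2*F*(1078 + m) (J(m, F) = (m + 1078)*(F + F) = (1078 + m)*(2*F) = 2*F*(1078 + m))
(-120855 + 194636)/(-445832 + J(1, 7 + 11*((2 + 3)*(-2 + 0)))) = (-120855 + 194636)/(-445832 + 2*(7 + 11*((2 + 3)*(-2 + 0)))*(1078 + 1)) = 73781/(-445832 + 2*(7 + 11*(5*(-2)))*1079) = 73781/(-445832 + 2*(7 + 11*(-10))*1079) = 73781/(-445832 + 2*(7 - 110)*1079) = 73781/(-445832 + 2*(-103)*1079) = 73781/(-445832 - 222274) = 73781/(-668106) = 73781*(-1/668106) = -73781/668106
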